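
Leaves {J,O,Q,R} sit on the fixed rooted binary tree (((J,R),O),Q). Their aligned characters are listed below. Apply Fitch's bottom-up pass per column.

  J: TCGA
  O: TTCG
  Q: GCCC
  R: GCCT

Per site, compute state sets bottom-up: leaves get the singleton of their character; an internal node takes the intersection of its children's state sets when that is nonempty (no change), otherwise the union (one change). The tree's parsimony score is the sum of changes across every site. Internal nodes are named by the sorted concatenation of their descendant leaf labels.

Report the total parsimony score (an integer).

[col 0] JR: children J:{T}, R:{G} ∪→ {G,T}; cost 1
[col 0] JOR: children JR:{G,T}, O:{T} ∩→ {T}; cost 0
[col 0] JOQR: children JOR:{T}, Q:{G} ∪→ {G,T}; cost 1
[col 1] JR: children J:{C}, R:{C} ∩→ {C}; cost 0
[col 1] JOR: children JR:{C}, O:{T} ∪→ {C,T}; cost 1
[col 1] JOQR: children JOR:{C,T}, Q:{C} ∩→ {C}; cost 0
[col 2] JR: children J:{G}, R:{C} ∪→ {C,G}; cost 1
[col 2] JOR: children JR:{C,G}, O:{C} ∩→ {C}; cost 0
[col 2] JOQR: children JOR:{C}, Q:{C} ∩→ {C}; cost 0
[col 3] JR: children J:{A}, R:{T} ∪→ {A,T}; cost 1
[col 3] JOR: children JR:{A,T}, O:{G} ∪→ {A,G,T}; cost 1
[col 3] JOQR: children JOR:{A,G,T}, Q:{C} ∪→ {A,C,G,T}; cost 1
per-site changes: [2, 1, 1, 3]; total = 7

7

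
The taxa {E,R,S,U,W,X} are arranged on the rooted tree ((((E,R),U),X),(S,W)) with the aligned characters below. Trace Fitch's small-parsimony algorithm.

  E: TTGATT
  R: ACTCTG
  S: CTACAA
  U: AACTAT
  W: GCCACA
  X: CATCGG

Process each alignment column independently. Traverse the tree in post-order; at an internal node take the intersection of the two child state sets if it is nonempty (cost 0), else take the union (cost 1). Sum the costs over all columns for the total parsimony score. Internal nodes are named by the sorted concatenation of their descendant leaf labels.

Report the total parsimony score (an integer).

20

site 0, node ER: E={T} ∪ R={A} → {A,T} (+1)
site 0, node ERU: ER={A,T} ∩ U={A} → {A} (+0)
site 0, node ERUX: ERU={A} ∪ X={C} → {A,C} (+1)
site 0, node SW: S={C} ∪ W={G} → {C,G} (+1)
site 0, node ERSUWX: ERUX={A,C} ∩ SW={C,G} → {C} (+0)
site 1, node ER: E={T} ∪ R={C} → {C,T} (+1)
site 1, node ERU: ER={C,T} ∪ U={A} → {A,C,T} (+1)
site 1, node ERUX: ERU={A,C,T} ∩ X={A} → {A} (+0)
site 1, node SW: S={T} ∪ W={C} → {C,T} (+1)
site 1, node ERSUWX: ERUX={A} ∪ SW={C,T} → {A,C,T} (+1)
site 2, node ER: E={G} ∪ R={T} → {G,T} (+1)
site 2, node ERU: ER={G,T} ∪ U={C} → {C,G,T} (+1)
site 2, node ERUX: ERU={C,G,T} ∩ X={T} → {T} (+0)
site 2, node SW: S={A} ∪ W={C} → {A,C} (+1)
site 2, node ERSUWX: ERUX={T} ∪ SW={A,C} → {A,C,T} (+1)
site 3, node ER: E={A} ∪ R={C} → {A,C} (+1)
site 3, node ERU: ER={A,C} ∪ U={T} → {A,C,T} (+1)
site 3, node ERUX: ERU={A,C,T} ∩ X={C} → {C} (+0)
site 3, node SW: S={C} ∪ W={A} → {A,C} (+1)
site 3, node ERSUWX: ERUX={C} ∩ SW={A,C} → {C} (+0)
site 4, node ER: E={T} ∩ R={T} → {T} (+0)
site 4, node ERU: ER={T} ∪ U={A} → {A,T} (+1)
site 4, node ERUX: ERU={A,T} ∪ X={G} → {A,G,T} (+1)
site 4, node SW: S={A} ∪ W={C} → {A,C} (+1)
site 4, node ERSUWX: ERUX={A,G,T} ∩ SW={A,C} → {A} (+0)
site 5, node ER: E={T} ∪ R={G} → {G,T} (+1)
site 5, node ERU: ER={G,T} ∩ U={T} → {T} (+0)
site 5, node ERUX: ERU={T} ∪ X={G} → {G,T} (+1)
site 5, node SW: S={A} ∩ W={A} → {A} (+0)
site 5, node ERSUWX: ERUX={G,T} ∪ SW={A} → {A,G,T} (+1)
per-site changes: [3, 4, 4, 3, 3, 3]; total = 20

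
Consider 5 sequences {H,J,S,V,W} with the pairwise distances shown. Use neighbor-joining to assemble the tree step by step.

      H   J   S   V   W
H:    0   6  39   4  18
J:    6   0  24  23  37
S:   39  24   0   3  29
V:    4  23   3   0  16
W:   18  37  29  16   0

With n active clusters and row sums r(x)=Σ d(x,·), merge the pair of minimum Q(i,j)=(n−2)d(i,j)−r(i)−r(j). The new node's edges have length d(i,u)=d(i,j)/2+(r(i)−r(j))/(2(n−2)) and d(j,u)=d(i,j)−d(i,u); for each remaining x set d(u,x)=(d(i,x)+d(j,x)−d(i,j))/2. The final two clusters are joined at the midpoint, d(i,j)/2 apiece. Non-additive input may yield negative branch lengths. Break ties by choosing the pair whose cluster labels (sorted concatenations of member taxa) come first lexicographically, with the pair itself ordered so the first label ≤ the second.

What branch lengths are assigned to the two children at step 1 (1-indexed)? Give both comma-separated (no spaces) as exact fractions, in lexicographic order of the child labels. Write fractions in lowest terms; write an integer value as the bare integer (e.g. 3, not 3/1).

1. join H+J (d=6, Q=-139) ⇒ HJ; edges |H|=-5/6, |J|=41/6
  updated: d(HJ,S)=57/2, d(HJ,V)=21/2, d(HJ,W)=49/2
2. join HJ+W (d=49/2, Q=-84) ⇒ HJW; edges |HJ|=43/4, |W|=55/4
  updated: d(HJW,S)=33/2, d(HJW,V)=1
3. join HJW+S (d=33/2, Q=-41/2) ⇒ HJSW; edges |HJW|=29/4, |S|=37/4
  updated: d(HJSW,V)=-25/4
4. join HJSW+V (d=-25/4) ⇒ HJSVW; edges |HJSW|=-25/8, |V|=-25/8
final tree: ((((H:-5/6,J:41/6):43/4,W:55/4):29/4,S:37/4):-25/8,V:-25/8)
total length: 163/4

-5/6,41/6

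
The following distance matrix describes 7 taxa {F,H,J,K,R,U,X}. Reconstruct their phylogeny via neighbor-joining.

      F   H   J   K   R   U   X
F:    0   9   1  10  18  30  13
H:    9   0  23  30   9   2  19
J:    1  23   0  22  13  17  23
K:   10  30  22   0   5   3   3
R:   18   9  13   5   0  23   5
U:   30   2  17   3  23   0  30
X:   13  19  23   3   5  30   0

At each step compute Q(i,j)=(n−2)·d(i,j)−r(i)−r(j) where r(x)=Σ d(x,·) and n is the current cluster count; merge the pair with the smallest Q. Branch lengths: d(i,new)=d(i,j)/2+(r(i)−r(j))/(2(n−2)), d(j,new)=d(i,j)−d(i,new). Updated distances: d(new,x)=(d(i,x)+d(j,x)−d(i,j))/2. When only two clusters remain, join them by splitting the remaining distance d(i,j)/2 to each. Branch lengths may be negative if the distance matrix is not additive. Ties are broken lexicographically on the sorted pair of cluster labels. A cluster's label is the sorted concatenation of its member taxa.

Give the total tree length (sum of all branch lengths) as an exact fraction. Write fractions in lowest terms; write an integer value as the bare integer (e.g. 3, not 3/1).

1. join H+U (d=2, Q=-187) ⇒ HU; edges |H|=-3/10, |U|=23/10
  updated: d(F,HU)=37/2, d(HU,J)=19, d(HU,K)=31/2, d(HU,R)=15, d(HU,X)=47/2
2. join F+J (d=1, Q=-269/2) ⇒ FJ; edges |F|=-27/16, |J|=43/16
  updated: d(FJ,HU)=73/4, d(FJ,K)=31/2, d(FJ,R)=15, d(FJ,X)=35/2
3. join FJ+HU (d=73/4, Q=-335/4) ⇒ FHJU; edges |FJ|=65/8, |HU|=81/8
  updated: d(FHJU,K)=51/8, d(FHJU,R)=47/8, d(FHJU,X)=91/8
4. join FHJU+R (d=47/8, Q=-111/4) ⇒ FHJRU; edges |FHJU|=39/8, |R|=1
  updated: d(FHJRU,K)=11/4, d(FHJRU,X)=21/4
5. join FHJRU+K (d=11/4, Q=-11) ⇒ FHJKRU; edges |FHJRU|=5/2, |K|=1/4
  updated: d(FHJKRU,X)=11/4
6. join FHJKRU+X (d=11/4) ⇒ FHJKRUX; edges |FHJKRU|=11/8, |X|=11/8
final tree: (((((F:-27/16,J:43/16):65/8,(H:-3/10,U:23/10):81/8):39/8,R:1):5/2,K:1/4):11/8,X:11/8)
total length: 261/8

261/8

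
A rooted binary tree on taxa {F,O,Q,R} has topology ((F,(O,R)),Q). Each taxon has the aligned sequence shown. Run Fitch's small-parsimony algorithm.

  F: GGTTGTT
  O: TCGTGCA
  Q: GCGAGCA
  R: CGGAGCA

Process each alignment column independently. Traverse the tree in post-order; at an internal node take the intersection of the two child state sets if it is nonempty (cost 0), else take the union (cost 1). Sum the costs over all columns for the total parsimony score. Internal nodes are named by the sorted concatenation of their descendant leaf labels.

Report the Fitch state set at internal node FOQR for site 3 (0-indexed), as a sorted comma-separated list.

OR@0: {T} ∪ {C} = {C,T} (union, +1)
FOR@0: {G} ∪ {C,T} = {C,G,T} (union, +1)
FOQR@0: {C,G,T} ∩ {G} = {G} (intersection, +0)
OR@1: {C} ∪ {G} = {C,G} (union, +1)
FOR@1: {G} ∩ {C,G} = {G} (intersection, +0)
FOQR@1: {G} ∪ {C} = {C,G} (union, +1)
OR@2: {G} ∩ {G} = {G} (intersection, +0)
FOR@2: {T} ∪ {G} = {G,T} (union, +1)
FOQR@2: {G,T} ∩ {G} = {G} (intersection, +0)
OR@3: {T} ∪ {A} = {A,T} (union, +1)
FOR@3: {T} ∩ {A,T} = {T} (intersection, +0)
FOQR@3: {T} ∪ {A} = {A,T} (union, +1)
OR@4: {G} ∩ {G} = {G} (intersection, +0)
FOR@4: {G} ∩ {G} = {G} (intersection, +0)
FOQR@4: {G} ∩ {G} = {G} (intersection, +0)
OR@5: {C} ∩ {C} = {C} (intersection, +0)
FOR@5: {T} ∪ {C} = {C,T} (union, +1)
FOQR@5: {C,T} ∩ {C} = {C} (intersection, +0)
OR@6: {A} ∩ {A} = {A} (intersection, +0)
FOR@6: {T} ∪ {A} = {A,T} (union, +1)
FOQR@6: {A,T} ∩ {A} = {A} (intersection, +0)
per-site changes: [2, 2, 1, 2, 0, 1, 1]; total = 9

A,T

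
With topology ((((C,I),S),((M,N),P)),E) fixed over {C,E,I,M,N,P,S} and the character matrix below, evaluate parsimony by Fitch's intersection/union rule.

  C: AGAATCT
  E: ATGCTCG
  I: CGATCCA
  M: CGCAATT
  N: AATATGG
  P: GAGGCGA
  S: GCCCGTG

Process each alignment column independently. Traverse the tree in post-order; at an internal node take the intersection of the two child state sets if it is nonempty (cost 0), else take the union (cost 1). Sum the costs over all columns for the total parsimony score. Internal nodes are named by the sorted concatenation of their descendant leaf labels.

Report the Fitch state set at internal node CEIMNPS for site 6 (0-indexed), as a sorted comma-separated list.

G

[col 0] CI: children C:{A}, I:{C} ∪→ {A,C}; cost 1
[col 0] CIS: children CI:{A,C}, S:{G} ∪→ {A,C,G}; cost 1
[col 0] MN: children M:{C}, N:{A} ∪→ {A,C}; cost 1
[col 0] MNP: children MN:{A,C}, P:{G} ∪→ {A,C,G}; cost 1
[col 0] CIMNPS: children CIS:{A,C,G}, MNP:{A,C,G} ∩→ {A,C,G}; cost 0
[col 0] CEIMNPS: children CIMNPS:{A,C,G}, E:{A} ∩→ {A}; cost 0
[col 1] CI: children C:{G}, I:{G} ∩→ {G}; cost 0
[col 1] CIS: children CI:{G}, S:{C} ∪→ {C,G}; cost 1
[col 1] MN: children M:{G}, N:{A} ∪→ {A,G}; cost 1
[col 1] MNP: children MN:{A,G}, P:{A} ∩→ {A}; cost 0
[col 1] CIMNPS: children CIS:{C,G}, MNP:{A} ∪→ {A,C,G}; cost 1
[col 1] CEIMNPS: children CIMNPS:{A,C,G}, E:{T} ∪→ {A,C,G,T}; cost 1
[col 2] CI: children C:{A}, I:{A} ∩→ {A}; cost 0
[col 2] CIS: children CI:{A}, S:{C} ∪→ {A,C}; cost 1
[col 2] MN: children M:{C}, N:{T} ∪→ {C,T}; cost 1
[col 2] MNP: children MN:{C,T}, P:{G} ∪→ {C,G,T}; cost 1
[col 2] CIMNPS: children CIS:{A,C}, MNP:{C,G,T} ∩→ {C}; cost 0
[col 2] CEIMNPS: children CIMNPS:{C}, E:{G} ∪→ {C,G}; cost 1
[col 3] CI: children C:{A}, I:{T} ∪→ {A,T}; cost 1
[col 3] CIS: children CI:{A,T}, S:{C} ∪→ {A,C,T}; cost 1
[col 3] MN: children M:{A}, N:{A} ∩→ {A}; cost 0
[col 3] MNP: children MN:{A}, P:{G} ∪→ {A,G}; cost 1
[col 3] CIMNPS: children CIS:{A,C,T}, MNP:{A,G} ∩→ {A}; cost 0
[col 3] CEIMNPS: children CIMNPS:{A}, E:{C} ∪→ {A,C}; cost 1
[col 4] CI: children C:{T}, I:{C} ∪→ {C,T}; cost 1
[col 4] CIS: children CI:{C,T}, S:{G} ∪→ {C,G,T}; cost 1
[col 4] MN: children M:{A}, N:{T} ∪→ {A,T}; cost 1
[col 4] MNP: children MN:{A,T}, P:{C} ∪→ {A,C,T}; cost 1
[col 4] CIMNPS: children CIS:{C,G,T}, MNP:{A,C,T} ∩→ {C,T}; cost 0
[col 4] CEIMNPS: children CIMNPS:{C,T}, E:{T} ∩→ {T}; cost 0
[col 5] CI: children C:{C}, I:{C} ∩→ {C}; cost 0
[col 5] CIS: children CI:{C}, S:{T} ∪→ {C,T}; cost 1
[col 5] MN: children M:{T}, N:{G} ∪→ {G,T}; cost 1
[col 5] MNP: children MN:{G,T}, P:{G} ∩→ {G}; cost 0
[col 5] CIMNPS: children CIS:{C,T}, MNP:{G} ∪→ {C,G,T}; cost 1
[col 5] CEIMNPS: children CIMNPS:{C,G,T}, E:{C} ∩→ {C}; cost 0
[col 6] CI: children C:{T}, I:{A} ∪→ {A,T}; cost 1
[col 6] CIS: children CI:{A,T}, S:{G} ∪→ {A,G,T}; cost 1
[col 6] MN: children M:{T}, N:{G} ∪→ {G,T}; cost 1
[col 6] MNP: children MN:{G,T}, P:{A} ∪→ {A,G,T}; cost 1
[col 6] CIMNPS: children CIS:{A,G,T}, MNP:{A,G,T} ∩→ {A,G,T}; cost 0
[col 6] CEIMNPS: children CIMNPS:{A,G,T}, E:{G} ∩→ {G}; cost 0
per-site changes: [4, 4, 4, 4, 4, 3, 4]; total = 27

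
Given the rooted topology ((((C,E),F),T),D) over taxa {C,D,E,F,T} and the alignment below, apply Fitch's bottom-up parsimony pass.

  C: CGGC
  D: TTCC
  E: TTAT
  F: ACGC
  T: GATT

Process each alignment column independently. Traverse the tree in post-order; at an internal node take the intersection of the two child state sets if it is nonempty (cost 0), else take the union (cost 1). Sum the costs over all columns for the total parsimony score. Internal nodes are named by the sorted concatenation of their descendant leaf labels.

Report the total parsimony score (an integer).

CE@0: {C} ∪ {T} = {C,T} (union, +1)
CEF@0: {C,T} ∪ {A} = {A,C,T} (union, +1)
CEFT@0: {A,C,T} ∪ {G} = {A,C,G,T} (union, +1)
CDEFT@0: {A,C,G,T} ∩ {T} = {T} (intersection, +0)
CE@1: {G} ∪ {T} = {G,T} (union, +1)
CEF@1: {G,T} ∪ {C} = {C,G,T} (union, +1)
CEFT@1: {C,G,T} ∪ {A} = {A,C,G,T} (union, +1)
CDEFT@1: {A,C,G,T} ∩ {T} = {T} (intersection, +0)
CE@2: {G} ∪ {A} = {A,G} (union, +1)
CEF@2: {A,G} ∩ {G} = {G} (intersection, +0)
CEFT@2: {G} ∪ {T} = {G,T} (union, +1)
CDEFT@2: {G,T} ∪ {C} = {C,G,T} (union, +1)
CE@3: {C} ∪ {T} = {C,T} (union, +1)
CEF@3: {C,T} ∩ {C} = {C} (intersection, +0)
CEFT@3: {C} ∪ {T} = {C,T} (union, +1)
CDEFT@3: {C,T} ∩ {C} = {C} (intersection, +0)
per-site changes: [3, 3, 3, 2]; total = 11

11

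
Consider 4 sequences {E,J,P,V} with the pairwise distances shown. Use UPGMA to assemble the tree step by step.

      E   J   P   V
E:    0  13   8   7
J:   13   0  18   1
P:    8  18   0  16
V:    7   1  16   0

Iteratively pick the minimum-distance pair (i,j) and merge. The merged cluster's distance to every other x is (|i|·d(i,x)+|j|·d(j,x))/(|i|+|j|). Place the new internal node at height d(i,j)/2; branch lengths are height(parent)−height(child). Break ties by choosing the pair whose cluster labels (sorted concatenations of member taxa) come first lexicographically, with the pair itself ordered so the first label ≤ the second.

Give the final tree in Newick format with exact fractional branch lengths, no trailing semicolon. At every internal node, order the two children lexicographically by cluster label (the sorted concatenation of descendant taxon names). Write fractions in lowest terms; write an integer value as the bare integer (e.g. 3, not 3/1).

((E:4,P:4):11/4,(J:1/2,V:1/2):25/4)

1. join J+V (d=1) ⇒ JV; edges |J|=1/2, |V|=1/2
  updated: d(E,JV)=10, d(JV,P)=17
2. join E+P (d=8) ⇒ EP; edges |E|=4, |P|=4
  updated: d(EP,JV)=27/2
3. join EP+JV (d=27/2) ⇒ EJPV; edges |EP|=11/4, |JV|=25/4
final tree: ((E:4,P:4):11/4,(J:1/2,V:1/2):25/4)
total length: 18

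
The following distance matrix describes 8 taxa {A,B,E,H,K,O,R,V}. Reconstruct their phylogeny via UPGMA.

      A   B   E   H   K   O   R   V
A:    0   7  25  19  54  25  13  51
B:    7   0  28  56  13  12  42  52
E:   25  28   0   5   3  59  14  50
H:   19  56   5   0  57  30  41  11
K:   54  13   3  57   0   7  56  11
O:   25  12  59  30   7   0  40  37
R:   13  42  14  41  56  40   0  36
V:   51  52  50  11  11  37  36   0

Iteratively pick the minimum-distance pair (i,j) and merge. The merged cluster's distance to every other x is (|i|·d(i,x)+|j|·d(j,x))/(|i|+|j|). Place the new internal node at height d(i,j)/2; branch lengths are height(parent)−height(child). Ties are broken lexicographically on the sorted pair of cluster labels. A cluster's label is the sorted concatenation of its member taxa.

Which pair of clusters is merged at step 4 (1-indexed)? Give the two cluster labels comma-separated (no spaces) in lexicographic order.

AB,O

iteration 1: select E,K (d=3); attach at lengths (3/2, 3/2); label the merged cluster EK
  updated: d(A,EK)=79/2, d(B,EK)=41/2, d(EK,H)=31, d(EK,O)=33, d(EK,R)=35, d(EK,V)=61/2
iteration 2: select A,B (d=7); attach at lengths (7/2, 7/2); label the merged cluster AB
  updated: d(AB,EK)=30, d(AB,H)=75/2, d(AB,O)=37/2, d(AB,R)=55/2, d(AB,V)=103/2
iteration 3: select H,V (d=11); attach at lengths (11/2, 11/2); label the merged cluster HV
  updated: d(AB,HV)=89/2, d(EK,HV)=123/4, d(HV,O)=67/2, d(HV,R)=77/2
iteration 4: select AB,O (d=37/2); attach at lengths (23/4, 37/4); label the merged cluster ABO
  updated: d(ABO,EK)=31, d(ABO,HV)=245/6, d(ABO,R)=95/3
iteration 5: select EK,HV (d=123/4); attach at lengths (111/8, 79/8); label the merged cluster EHKV
  updated: d(ABO,EHKV)=431/12, d(EHKV,R)=147/4
iteration 6: select ABO,R (d=95/3); attach at lengths (79/12, 95/6); label the merged cluster ABOR
  updated: d(ABOR,EHKV)=289/8
iteration 7: select ABOR,EHKV (d=289/8); attach at lengths (107/48, 43/16); label the merged cluster ABEHKORV
final tree: ((((A:7/2,B:7/2):23/4,O:37/4):79/12,R:95/6):107/48,((E:3/2,K:3/2):111/8,(H:11/2,V:11/2):79/8):43/16)
total length: 1045/12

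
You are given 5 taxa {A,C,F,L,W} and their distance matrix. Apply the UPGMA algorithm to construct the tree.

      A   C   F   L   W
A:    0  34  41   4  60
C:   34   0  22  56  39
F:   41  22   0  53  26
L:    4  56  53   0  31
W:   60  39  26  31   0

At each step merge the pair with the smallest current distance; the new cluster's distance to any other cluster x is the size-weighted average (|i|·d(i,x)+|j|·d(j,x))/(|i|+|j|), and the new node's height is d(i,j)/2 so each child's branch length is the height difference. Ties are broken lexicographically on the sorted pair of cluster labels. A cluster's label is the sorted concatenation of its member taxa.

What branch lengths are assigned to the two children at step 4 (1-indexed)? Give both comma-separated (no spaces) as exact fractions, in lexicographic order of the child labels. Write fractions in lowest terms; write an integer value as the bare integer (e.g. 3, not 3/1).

251/12,20/3

iteration 1: select A,L (d=4); attach at lengths (2, 2); label the merged cluster AL
  updated: d(AL,C)=45, d(AL,F)=47, d(AL,W)=91/2
iteration 2: select C,F (d=22); attach at lengths (11, 11); label the merged cluster CF
  updated: d(AL,CF)=46, d(CF,W)=65/2
iteration 3: select CF,W (d=65/2); attach at lengths (21/4, 65/4); label the merged cluster CFW
  updated: d(AL,CFW)=275/6
iteration 4: select AL,CFW (d=275/6); attach at lengths (251/12, 20/3); label the merged cluster ACFLW
final tree: ((A:2,L:2):251/12,((C:11,F:11):21/4,W:65/4):20/3)
total length: 901/12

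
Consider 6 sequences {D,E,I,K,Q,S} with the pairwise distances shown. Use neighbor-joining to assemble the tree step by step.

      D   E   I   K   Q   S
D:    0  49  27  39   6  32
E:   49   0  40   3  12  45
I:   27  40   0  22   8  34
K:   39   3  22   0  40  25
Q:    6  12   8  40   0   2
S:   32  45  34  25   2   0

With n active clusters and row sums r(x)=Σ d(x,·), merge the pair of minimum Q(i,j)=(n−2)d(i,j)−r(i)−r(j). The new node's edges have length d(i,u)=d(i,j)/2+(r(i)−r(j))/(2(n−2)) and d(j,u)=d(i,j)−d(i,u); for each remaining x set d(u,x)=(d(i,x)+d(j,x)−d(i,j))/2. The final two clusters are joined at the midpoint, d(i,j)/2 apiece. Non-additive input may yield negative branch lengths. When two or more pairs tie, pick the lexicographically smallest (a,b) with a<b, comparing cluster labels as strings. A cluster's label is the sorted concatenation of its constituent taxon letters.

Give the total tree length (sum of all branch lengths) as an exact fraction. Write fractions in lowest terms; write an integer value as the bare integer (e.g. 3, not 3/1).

1. join E+K (d=3, Q=-266) ⇒ EK; edges |E|=4, |K|=-1
  updated: d(D,EK)=85/2, d(EK,I)=59/2, d(EK,Q)=49/2, d(EK,S)=67/2
2. join EK+I (d=59/2, Q=-140) ⇒ EIK; edges |EK|=20, |I|=19/2
  updated: d(D,EIK)=20, d(EIK,Q)=3/2, d(EIK,S)=19
3. join D+EIK (d=20, Q=-117/2) ⇒ DEIK; edges |D|=115/8, |EIK|=45/8
  updated: d(DEIK,Q)=-25/4, d(DEIK,S)=31/2
4. join DEIK+Q (d=-25/4, Q=-45/4) ⇒ DEIKQ; edges |DEIK|=29/8, |Q|=-79/8
  updated: d(DEIKQ,S)=95/8
5. join DEIKQ+S (d=95/8) ⇒ DEIKQS; edges |DEIKQ|=95/16, |S|=95/16
final tree: (((D:115/8,((E:4,K:-1):20,I:19/2):45/8):29/8,Q:-79/8):95/16,S:95/16)
total length: 465/8

465/8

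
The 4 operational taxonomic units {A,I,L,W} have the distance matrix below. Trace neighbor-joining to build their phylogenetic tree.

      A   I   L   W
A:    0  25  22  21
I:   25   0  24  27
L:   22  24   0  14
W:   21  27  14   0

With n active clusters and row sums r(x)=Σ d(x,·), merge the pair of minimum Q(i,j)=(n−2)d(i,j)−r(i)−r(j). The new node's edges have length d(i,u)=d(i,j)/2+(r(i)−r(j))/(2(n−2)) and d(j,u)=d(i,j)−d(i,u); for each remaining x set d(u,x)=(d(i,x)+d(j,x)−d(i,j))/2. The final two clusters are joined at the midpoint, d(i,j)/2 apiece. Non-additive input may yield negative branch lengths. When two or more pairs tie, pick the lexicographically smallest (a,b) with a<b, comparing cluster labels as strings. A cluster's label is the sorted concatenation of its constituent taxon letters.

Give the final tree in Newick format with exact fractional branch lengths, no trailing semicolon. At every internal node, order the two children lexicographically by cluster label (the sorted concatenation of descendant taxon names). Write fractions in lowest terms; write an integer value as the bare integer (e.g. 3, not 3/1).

(((A:21/2,I:29/2):4,L:13/2):15/4,W:15/4)

1. join A+I (d=25, Q=-94) ⇒ AI; edges |A|=21/2, |I|=29/2
  updated: d(AI,L)=21/2, d(AI,W)=23/2
2. join AI+L (d=21/2, Q=-36) ⇒ AIL; edges |AI|=4, |L|=13/2
  updated: d(AIL,W)=15/2
3. join AIL+W (d=15/2) ⇒ AILW; edges |AIL|=15/4, |W|=15/4
final tree: (((A:21/2,I:29/2):4,L:13/2):15/4,W:15/4)
total length: 43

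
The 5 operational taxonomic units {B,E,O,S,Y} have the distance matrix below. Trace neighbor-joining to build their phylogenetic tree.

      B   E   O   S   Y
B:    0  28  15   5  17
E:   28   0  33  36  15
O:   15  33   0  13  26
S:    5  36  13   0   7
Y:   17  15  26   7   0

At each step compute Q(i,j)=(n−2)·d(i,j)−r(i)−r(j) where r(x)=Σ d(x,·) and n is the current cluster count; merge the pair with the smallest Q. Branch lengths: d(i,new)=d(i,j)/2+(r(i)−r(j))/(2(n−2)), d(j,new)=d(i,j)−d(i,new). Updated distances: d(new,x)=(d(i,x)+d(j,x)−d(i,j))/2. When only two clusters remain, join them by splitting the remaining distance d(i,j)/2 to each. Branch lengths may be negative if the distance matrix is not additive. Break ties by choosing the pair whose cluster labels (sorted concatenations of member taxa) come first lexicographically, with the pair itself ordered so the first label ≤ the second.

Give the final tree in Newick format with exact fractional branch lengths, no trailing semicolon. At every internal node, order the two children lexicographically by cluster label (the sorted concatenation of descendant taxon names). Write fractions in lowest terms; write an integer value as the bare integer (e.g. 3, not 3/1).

1. join E+Y (d=15, Q=-132) ⇒ EY; edges |E|=46/3, |Y|=-1/3
  updated: d(B,EY)=15, d(EY,O)=22, d(EY,S)=14
2. join B+S (d=5, Q=-57) ⇒ BS; edges |B|=13/4, |S|=7/4
  updated: d(BS,EY)=12, d(BS,O)=23/2
3. join BS+EY (d=12, Q=-91/2) ⇒ BESY; edges |BS|=3/4, |EY|=45/4
  updated: d(BESY,O)=43/4
4. join BESY+O (d=43/4) ⇒ BEOSY; edges |BESY|=43/8, |O|=43/8
final tree: (((B:13/4,S:7/4):3/4,(E:46/3,Y:-1/3):45/4):43/8,O:43/8)
total length: 171/4

(((B:13/4,S:7/4):3/4,(E:46/3,Y:-1/3):45/4):43/8,O:43/8)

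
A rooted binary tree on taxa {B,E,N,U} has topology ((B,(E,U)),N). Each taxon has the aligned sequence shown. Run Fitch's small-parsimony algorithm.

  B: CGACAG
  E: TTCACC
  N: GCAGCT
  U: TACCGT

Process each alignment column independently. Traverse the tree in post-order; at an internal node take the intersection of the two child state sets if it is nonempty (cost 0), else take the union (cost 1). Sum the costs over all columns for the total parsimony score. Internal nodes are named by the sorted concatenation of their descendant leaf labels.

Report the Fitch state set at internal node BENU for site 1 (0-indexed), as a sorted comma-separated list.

A,C,G,T

EU@0: {T} ∩ {T} = {T} (intersection, +0)
BEU@0: {C} ∪ {T} = {C,T} (union, +1)
BENU@0: {C,T} ∪ {G} = {C,G,T} (union, +1)
EU@1: {T} ∪ {A} = {A,T} (union, +1)
BEU@1: {G} ∪ {A,T} = {A,G,T} (union, +1)
BENU@1: {A,G,T} ∪ {C} = {A,C,G,T} (union, +1)
EU@2: {C} ∩ {C} = {C} (intersection, +0)
BEU@2: {A} ∪ {C} = {A,C} (union, +1)
BENU@2: {A,C} ∩ {A} = {A} (intersection, +0)
EU@3: {A} ∪ {C} = {A,C} (union, +1)
BEU@3: {C} ∩ {A,C} = {C} (intersection, +0)
BENU@3: {C} ∪ {G} = {C,G} (union, +1)
EU@4: {C} ∪ {G} = {C,G} (union, +1)
BEU@4: {A} ∪ {C,G} = {A,C,G} (union, +1)
BENU@4: {A,C,G} ∩ {C} = {C} (intersection, +0)
EU@5: {C} ∪ {T} = {C,T} (union, +1)
BEU@5: {G} ∪ {C,T} = {C,G,T} (union, +1)
BENU@5: {C,G,T} ∩ {T} = {T} (intersection, +0)
per-site changes: [2, 3, 1, 2, 2, 2]; total = 12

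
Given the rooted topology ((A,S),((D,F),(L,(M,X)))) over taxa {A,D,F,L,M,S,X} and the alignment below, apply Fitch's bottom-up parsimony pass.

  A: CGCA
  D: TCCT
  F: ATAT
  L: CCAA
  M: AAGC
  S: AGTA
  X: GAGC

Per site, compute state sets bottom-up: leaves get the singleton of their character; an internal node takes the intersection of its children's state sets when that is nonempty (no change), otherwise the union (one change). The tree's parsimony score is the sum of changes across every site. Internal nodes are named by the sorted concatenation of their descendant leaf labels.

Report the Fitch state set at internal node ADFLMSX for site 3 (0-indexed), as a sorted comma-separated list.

A

[col 0] AS: children A:{C}, S:{A} ∪→ {A,C}; cost 1
[col 0] DF: children D:{T}, F:{A} ∪→ {A,T}; cost 1
[col 0] MX: children M:{A}, X:{G} ∪→ {A,G}; cost 1
[col 0] LMX: children L:{C}, MX:{A,G} ∪→ {A,C,G}; cost 1
[col 0] DFLMX: children DF:{A,T}, LMX:{A,C,G} ∩→ {A}; cost 0
[col 0] ADFLMSX: children AS:{A,C}, DFLMX:{A} ∩→ {A}; cost 0
[col 1] AS: children A:{G}, S:{G} ∩→ {G}; cost 0
[col 1] DF: children D:{C}, F:{T} ∪→ {C,T}; cost 1
[col 1] MX: children M:{A}, X:{A} ∩→ {A}; cost 0
[col 1] LMX: children L:{C}, MX:{A} ∪→ {A,C}; cost 1
[col 1] DFLMX: children DF:{C,T}, LMX:{A,C} ∩→ {C}; cost 0
[col 1] ADFLMSX: children AS:{G}, DFLMX:{C} ∪→ {C,G}; cost 1
[col 2] AS: children A:{C}, S:{T} ∪→ {C,T}; cost 1
[col 2] DF: children D:{C}, F:{A} ∪→ {A,C}; cost 1
[col 2] MX: children M:{G}, X:{G} ∩→ {G}; cost 0
[col 2] LMX: children L:{A}, MX:{G} ∪→ {A,G}; cost 1
[col 2] DFLMX: children DF:{A,C}, LMX:{A,G} ∩→ {A}; cost 0
[col 2] ADFLMSX: children AS:{C,T}, DFLMX:{A} ∪→ {A,C,T}; cost 1
[col 3] AS: children A:{A}, S:{A} ∩→ {A}; cost 0
[col 3] DF: children D:{T}, F:{T} ∩→ {T}; cost 0
[col 3] MX: children M:{C}, X:{C} ∩→ {C}; cost 0
[col 3] LMX: children L:{A}, MX:{C} ∪→ {A,C}; cost 1
[col 3] DFLMX: children DF:{T}, LMX:{A,C} ∪→ {A,C,T}; cost 1
[col 3] ADFLMSX: children AS:{A}, DFLMX:{A,C,T} ∩→ {A}; cost 0
per-site changes: [4, 3, 4, 2]; total = 13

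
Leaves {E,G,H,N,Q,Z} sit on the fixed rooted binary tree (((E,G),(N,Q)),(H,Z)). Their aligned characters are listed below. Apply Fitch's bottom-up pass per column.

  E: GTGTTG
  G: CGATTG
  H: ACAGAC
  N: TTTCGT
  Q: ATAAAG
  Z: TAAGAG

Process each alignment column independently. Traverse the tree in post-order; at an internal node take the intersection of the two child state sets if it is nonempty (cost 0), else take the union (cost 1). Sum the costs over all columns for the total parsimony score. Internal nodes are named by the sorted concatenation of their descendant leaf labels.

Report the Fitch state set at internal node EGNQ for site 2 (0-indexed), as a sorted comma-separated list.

A

[col 0] EG: children E:{G}, G:{C} ∪→ {C,G}; cost 1
[col 0] NQ: children N:{T}, Q:{A} ∪→ {A,T}; cost 1
[col 0] EGNQ: children EG:{C,G}, NQ:{A,T} ∪→ {A,C,G,T}; cost 1
[col 0] HZ: children H:{A}, Z:{T} ∪→ {A,T}; cost 1
[col 0] EGHNQZ: children EGNQ:{A,C,G,T}, HZ:{A,T} ∩→ {A,T}; cost 0
[col 1] EG: children E:{T}, G:{G} ∪→ {G,T}; cost 1
[col 1] NQ: children N:{T}, Q:{T} ∩→ {T}; cost 0
[col 1] EGNQ: children EG:{G,T}, NQ:{T} ∩→ {T}; cost 0
[col 1] HZ: children H:{C}, Z:{A} ∪→ {A,C}; cost 1
[col 1] EGHNQZ: children EGNQ:{T}, HZ:{A,C} ∪→ {A,C,T}; cost 1
[col 2] EG: children E:{G}, G:{A} ∪→ {A,G}; cost 1
[col 2] NQ: children N:{T}, Q:{A} ∪→ {A,T}; cost 1
[col 2] EGNQ: children EG:{A,G}, NQ:{A,T} ∩→ {A}; cost 0
[col 2] HZ: children H:{A}, Z:{A} ∩→ {A}; cost 0
[col 2] EGHNQZ: children EGNQ:{A}, HZ:{A} ∩→ {A}; cost 0
[col 3] EG: children E:{T}, G:{T} ∩→ {T}; cost 0
[col 3] NQ: children N:{C}, Q:{A} ∪→ {A,C}; cost 1
[col 3] EGNQ: children EG:{T}, NQ:{A,C} ∪→ {A,C,T}; cost 1
[col 3] HZ: children H:{G}, Z:{G} ∩→ {G}; cost 0
[col 3] EGHNQZ: children EGNQ:{A,C,T}, HZ:{G} ∪→ {A,C,G,T}; cost 1
[col 4] EG: children E:{T}, G:{T} ∩→ {T}; cost 0
[col 4] NQ: children N:{G}, Q:{A} ∪→ {A,G}; cost 1
[col 4] EGNQ: children EG:{T}, NQ:{A,G} ∪→ {A,G,T}; cost 1
[col 4] HZ: children H:{A}, Z:{A} ∩→ {A}; cost 0
[col 4] EGHNQZ: children EGNQ:{A,G,T}, HZ:{A} ∩→ {A}; cost 0
[col 5] EG: children E:{G}, G:{G} ∩→ {G}; cost 0
[col 5] NQ: children N:{T}, Q:{G} ∪→ {G,T}; cost 1
[col 5] EGNQ: children EG:{G}, NQ:{G,T} ∩→ {G}; cost 0
[col 5] HZ: children H:{C}, Z:{G} ∪→ {C,G}; cost 1
[col 5] EGHNQZ: children EGNQ:{G}, HZ:{C,G} ∩→ {G}; cost 0
per-site changes: [4, 3, 2, 3, 2, 2]; total = 16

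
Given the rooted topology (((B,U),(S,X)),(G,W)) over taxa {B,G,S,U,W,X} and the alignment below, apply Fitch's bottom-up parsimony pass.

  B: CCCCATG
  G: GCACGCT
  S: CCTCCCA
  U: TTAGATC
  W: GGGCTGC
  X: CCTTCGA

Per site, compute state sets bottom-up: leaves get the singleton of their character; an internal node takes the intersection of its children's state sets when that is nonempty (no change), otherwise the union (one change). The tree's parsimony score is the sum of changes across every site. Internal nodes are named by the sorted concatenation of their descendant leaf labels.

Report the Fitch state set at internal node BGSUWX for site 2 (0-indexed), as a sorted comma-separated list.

BU@0: {C} ∪ {T} = {C,T} (union, +1)
SX@0: {C} ∩ {C} = {C} (intersection, +0)
BSUX@0: {C,T} ∩ {C} = {C} (intersection, +0)
GW@0: {G} ∩ {G} = {G} (intersection, +0)
BGSUWX@0: {C} ∪ {G} = {C,G} (union, +1)
BU@1: {C} ∪ {T} = {C,T} (union, +1)
SX@1: {C} ∩ {C} = {C} (intersection, +0)
BSUX@1: {C,T} ∩ {C} = {C} (intersection, +0)
GW@1: {C} ∪ {G} = {C,G} (union, +1)
BGSUWX@1: {C} ∩ {C,G} = {C} (intersection, +0)
BU@2: {C} ∪ {A} = {A,C} (union, +1)
SX@2: {T} ∩ {T} = {T} (intersection, +0)
BSUX@2: {A,C} ∪ {T} = {A,C,T} (union, +1)
GW@2: {A} ∪ {G} = {A,G} (union, +1)
BGSUWX@2: {A,C,T} ∩ {A,G} = {A} (intersection, +0)
BU@3: {C} ∪ {G} = {C,G} (union, +1)
SX@3: {C} ∪ {T} = {C,T} (union, +1)
BSUX@3: {C,G} ∩ {C,T} = {C} (intersection, +0)
GW@3: {C} ∩ {C} = {C} (intersection, +0)
BGSUWX@3: {C} ∩ {C} = {C} (intersection, +0)
BU@4: {A} ∩ {A} = {A} (intersection, +0)
SX@4: {C} ∩ {C} = {C} (intersection, +0)
BSUX@4: {A} ∪ {C} = {A,C} (union, +1)
GW@4: {G} ∪ {T} = {G,T} (union, +1)
BGSUWX@4: {A,C} ∪ {G,T} = {A,C,G,T} (union, +1)
BU@5: {T} ∩ {T} = {T} (intersection, +0)
SX@5: {C} ∪ {G} = {C,G} (union, +1)
BSUX@5: {T} ∪ {C,G} = {C,G,T} (union, +1)
GW@5: {C} ∪ {G} = {C,G} (union, +1)
BGSUWX@5: {C,G,T} ∩ {C,G} = {C,G} (intersection, +0)
BU@6: {G} ∪ {C} = {C,G} (union, +1)
SX@6: {A} ∩ {A} = {A} (intersection, +0)
BSUX@6: {C,G} ∪ {A} = {A,C,G} (union, +1)
GW@6: {T} ∪ {C} = {C,T} (union, +1)
BGSUWX@6: {A,C,G} ∩ {C,T} = {C} (intersection, +0)
per-site changes: [2, 2, 3, 2, 3, 3, 3]; total = 18

A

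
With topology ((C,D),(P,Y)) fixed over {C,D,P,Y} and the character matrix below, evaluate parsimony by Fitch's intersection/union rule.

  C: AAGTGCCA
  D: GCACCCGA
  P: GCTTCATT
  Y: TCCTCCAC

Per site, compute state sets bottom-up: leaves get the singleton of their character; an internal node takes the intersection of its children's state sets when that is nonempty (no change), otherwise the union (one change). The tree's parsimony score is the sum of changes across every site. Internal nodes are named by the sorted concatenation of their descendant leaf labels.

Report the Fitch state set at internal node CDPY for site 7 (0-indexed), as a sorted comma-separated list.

A,C,T

site 0, node CD: C={A} ∪ D={G} → {A,G} (+1)
site 0, node PY: P={G} ∪ Y={T} → {G,T} (+1)
site 0, node CDPY: CD={A,G} ∩ PY={G,T} → {G} (+0)
site 1, node CD: C={A} ∪ D={C} → {A,C} (+1)
site 1, node PY: P={C} ∩ Y={C} → {C} (+0)
site 1, node CDPY: CD={A,C} ∩ PY={C} → {C} (+0)
site 2, node CD: C={G} ∪ D={A} → {A,G} (+1)
site 2, node PY: P={T} ∪ Y={C} → {C,T} (+1)
site 2, node CDPY: CD={A,G} ∪ PY={C,T} → {A,C,G,T} (+1)
site 3, node CD: C={T} ∪ D={C} → {C,T} (+1)
site 3, node PY: P={T} ∩ Y={T} → {T} (+0)
site 3, node CDPY: CD={C,T} ∩ PY={T} → {T} (+0)
site 4, node CD: C={G} ∪ D={C} → {C,G} (+1)
site 4, node PY: P={C} ∩ Y={C} → {C} (+0)
site 4, node CDPY: CD={C,G} ∩ PY={C} → {C} (+0)
site 5, node CD: C={C} ∩ D={C} → {C} (+0)
site 5, node PY: P={A} ∪ Y={C} → {A,C} (+1)
site 5, node CDPY: CD={C} ∩ PY={A,C} → {C} (+0)
site 6, node CD: C={C} ∪ D={G} → {C,G} (+1)
site 6, node PY: P={T} ∪ Y={A} → {A,T} (+1)
site 6, node CDPY: CD={C,G} ∪ PY={A,T} → {A,C,G,T} (+1)
site 7, node CD: C={A} ∩ D={A} → {A} (+0)
site 7, node PY: P={T} ∪ Y={C} → {C,T} (+1)
site 7, node CDPY: CD={A} ∪ PY={C,T} → {A,C,T} (+1)
per-site changes: [2, 1, 3, 1, 1, 1, 3, 2]; total = 14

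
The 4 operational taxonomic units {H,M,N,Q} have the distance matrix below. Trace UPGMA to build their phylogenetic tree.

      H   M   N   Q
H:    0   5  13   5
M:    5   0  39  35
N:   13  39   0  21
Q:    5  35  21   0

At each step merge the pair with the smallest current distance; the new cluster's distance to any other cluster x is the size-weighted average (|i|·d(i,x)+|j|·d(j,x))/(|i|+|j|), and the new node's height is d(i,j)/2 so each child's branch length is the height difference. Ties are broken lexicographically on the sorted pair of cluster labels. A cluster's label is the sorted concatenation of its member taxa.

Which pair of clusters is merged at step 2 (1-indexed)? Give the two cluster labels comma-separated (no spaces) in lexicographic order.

step 1: merge (H,M) at d=5; branch lengths H→5/2, M→5/2; new cluster HM
  updated: d(HM,N)=26, d(HM,Q)=20
step 2: merge (HM,Q) at d=20; branch lengths HM→15/2, Q→10; new cluster HMQ
  updated: d(HMQ,N)=73/3
step 3: merge (HMQ,N) at d=73/3; branch lengths HMQ→13/6, N→73/6; new cluster HMNQ
final tree: (((H:5/2,M:5/2):15/2,Q:10):13/6,N:73/6)
total length: 221/6

HM,Q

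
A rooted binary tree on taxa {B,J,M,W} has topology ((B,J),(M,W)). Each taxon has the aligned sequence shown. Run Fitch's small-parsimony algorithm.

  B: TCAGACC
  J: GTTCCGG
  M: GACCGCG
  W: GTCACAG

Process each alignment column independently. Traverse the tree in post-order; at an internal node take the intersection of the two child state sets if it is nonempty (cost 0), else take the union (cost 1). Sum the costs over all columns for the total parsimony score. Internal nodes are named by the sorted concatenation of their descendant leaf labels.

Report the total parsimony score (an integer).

12

[col 0] BJ: children B:{T}, J:{G} ∪→ {G,T}; cost 1
[col 0] MW: children M:{G}, W:{G} ∩→ {G}; cost 0
[col 0] BJMW: children BJ:{G,T}, MW:{G} ∩→ {G}; cost 0
[col 1] BJ: children B:{C}, J:{T} ∪→ {C,T}; cost 1
[col 1] MW: children M:{A}, W:{T} ∪→ {A,T}; cost 1
[col 1] BJMW: children BJ:{C,T}, MW:{A,T} ∩→ {T}; cost 0
[col 2] BJ: children B:{A}, J:{T} ∪→ {A,T}; cost 1
[col 2] MW: children M:{C}, W:{C} ∩→ {C}; cost 0
[col 2] BJMW: children BJ:{A,T}, MW:{C} ∪→ {A,C,T}; cost 1
[col 3] BJ: children B:{G}, J:{C} ∪→ {C,G}; cost 1
[col 3] MW: children M:{C}, W:{A} ∪→ {A,C}; cost 1
[col 3] BJMW: children BJ:{C,G}, MW:{A,C} ∩→ {C}; cost 0
[col 4] BJ: children B:{A}, J:{C} ∪→ {A,C}; cost 1
[col 4] MW: children M:{G}, W:{C} ∪→ {C,G}; cost 1
[col 4] BJMW: children BJ:{A,C}, MW:{C,G} ∩→ {C}; cost 0
[col 5] BJ: children B:{C}, J:{G} ∪→ {C,G}; cost 1
[col 5] MW: children M:{C}, W:{A} ∪→ {A,C}; cost 1
[col 5] BJMW: children BJ:{C,G}, MW:{A,C} ∩→ {C}; cost 0
[col 6] BJ: children B:{C}, J:{G} ∪→ {C,G}; cost 1
[col 6] MW: children M:{G}, W:{G} ∩→ {G}; cost 0
[col 6] BJMW: children BJ:{C,G}, MW:{G} ∩→ {G}; cost 0
per-site changes: [1, 2, 2, 2, 2, 2, 1]; total = 12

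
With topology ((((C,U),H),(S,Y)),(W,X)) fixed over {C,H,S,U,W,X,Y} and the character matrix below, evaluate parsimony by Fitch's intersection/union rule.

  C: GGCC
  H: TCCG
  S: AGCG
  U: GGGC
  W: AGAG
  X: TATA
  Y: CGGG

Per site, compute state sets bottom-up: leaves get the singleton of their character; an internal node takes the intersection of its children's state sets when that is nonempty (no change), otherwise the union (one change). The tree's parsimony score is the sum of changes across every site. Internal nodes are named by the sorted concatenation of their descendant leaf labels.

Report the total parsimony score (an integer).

12

site 0, node CU: C={G} ∩ U={G} → {G} (+0)
site 0, node CHU: CU={G} ∪ H={T} → {G,T} (+1)
site 0, node SY: S={A} ∪ Y={C} → {A,C} (+1)
site 0, node CHSUY: CHU={G,T} ∪ SY={A,C} → {A,C,G,T} (+1)
site 0, node WX: W={A} ∪ X={T} → {A,T} (+1)
site 0, node CHSUWXY: CHSUY={A,C,G,T} ∩ WX={A,T} → {A,T} (+0)
site 1, node CU: C={G} ∩ U={G} → {G} (+0)
site 1, node CHU: CU={G} ∪ H={C} → {C,G} (+1)
site 1, node SY: S={G} ∩ Y={G} → {G} (+0)
site 1, node CHSUY: CHU={C,G} ∩ SY={G} → {G} (+0)
site 1, node WX: W={G} ∪ X={A} → {A,G} (+1)
site 1, node CHSUWXY: CHSUY={G} ∩ WX={A,G} → {G} (+0)
site 2, node CU: C={C} ∪ U={G} → {C,G} (+1)
site 2, node CHU: CU={C,G} ∩ H={C} → {C} (+0)
site 2, node SY: S={C} ∪ Y={G} → {C,G} (+1)
site 2, node CHSUY: CHU={C} ∩ SY={C,G} → {C} (+0)
site 2, node WX: W={A} ∪ X={T} → {A,T} (+1)
site 2, node CHSUWXY: CHSUY={C} ∪ WX={A,T} → {A,C,T} (+1)
site 3, node CU: C={C} ∩ U={C} → {C} (+0)
site 3, node CHU: CU={C} ∪ H={G} → {C,G} (+1)
site 3, node SY: S={G} ∩ Y={G} → {G} (+0)
site 3, node CHSUY: CHU={C,G} ∩ SY={G} → {G} (+0)
site 3, node WX: W={G} ∪ X={A} → {A,G} (+1)
site 3, node CHSUWXY: CHSUY={G} ∩ WX={A,G} → {G} (+0)
per-site changes: [4, 2, 4, 2]; total = 12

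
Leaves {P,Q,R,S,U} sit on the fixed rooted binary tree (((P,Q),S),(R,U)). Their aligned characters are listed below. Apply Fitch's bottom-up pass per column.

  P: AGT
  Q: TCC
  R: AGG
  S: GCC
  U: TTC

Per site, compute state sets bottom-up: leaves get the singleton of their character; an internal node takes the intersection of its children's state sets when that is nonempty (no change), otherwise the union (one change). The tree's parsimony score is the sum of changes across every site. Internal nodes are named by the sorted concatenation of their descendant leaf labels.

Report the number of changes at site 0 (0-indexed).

3

site 0, node PQ: P={A} ∪ Q={T} → {A,T} (+1)
site 0, node PQS: PQ={A,T} ∪ S={G} → {A,G,T} (+1)
site 0, node RU: R={A} ∪ U={T} → {A,T} (+1)
site 0, node PQRSU: PQS={A,G,T} ∩ RU={A,T} → {A,T} (+0)
site 1, node PQ: P={G} ∪ Q={C} → {C,G} (+1)
site 1, node PQS: PQ={C,G} ∩ S={C} → {C} (+0)
site 1, node RU: R={G} ∪ U={T} → {G,T} (+1)
site 1, node PQRSU: PQS={C} ∪ RU={G,T} → {C,G,T} (+1)
site 2, node PQ: P={T} ∪ Q={C} → {C,T} (+1)
site 2, node PQS: PQ={C,T} ∩ S={C} → {C} (+0)
site 2, node RU: R={G} ∪ U={C} → {C,G} (+1)
site 2, node PQRSU: PQS={C} ∩ RU={C,G} → {C} (+0)
per-site changes: [3, 3, 2]; total = 8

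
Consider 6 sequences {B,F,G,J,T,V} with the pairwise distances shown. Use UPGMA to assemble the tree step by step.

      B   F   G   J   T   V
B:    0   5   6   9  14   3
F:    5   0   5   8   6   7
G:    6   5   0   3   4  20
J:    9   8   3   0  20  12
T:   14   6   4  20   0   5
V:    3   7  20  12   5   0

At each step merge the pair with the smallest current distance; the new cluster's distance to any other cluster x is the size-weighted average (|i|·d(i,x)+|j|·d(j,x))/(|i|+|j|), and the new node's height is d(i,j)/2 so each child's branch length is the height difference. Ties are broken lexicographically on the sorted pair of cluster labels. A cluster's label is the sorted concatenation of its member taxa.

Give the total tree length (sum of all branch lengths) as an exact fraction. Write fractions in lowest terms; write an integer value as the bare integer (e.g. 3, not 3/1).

62/3

iteration 1: select B,V (d=3); attach at lengths (3/2, 3/2); label the merged cluster BV
  updated: d(BV,F)=6, d(BV,G)=13, d(BV,J)=21/2, d(BV,T)=19/2
iteration 2: select G,J (d=3); attach at lengths (3/2, 3/2); label the merged cluster GJ
  updated: d(BV,GJ)=47/4, d(F,GJ)=13/2, d(GJ,T)=12
iteration 3: select BV,F (d=6); attach at lengths (3/2, 3); label the merged cluster BFV
  updated: d(BFV,GJ)=10, d(BFV,T)=25/3
iteration 4: select BFV,T (d=25/3); attach at lengths (7/6, 25/6); label the merged cluster BFTV
  updated: d(BFTV,GJ)=21/2
iteration 5: select BFTV,GJ (d=21/2); attach at lengths (13/12, 15/4); label the merged cluster BFGJTV
final tree: ((((B:3/2,V:3/2):3/2,F:3):7/6,T:25/6):13/12,(G:3/2,J:3/2):15/4)
total length: 62/3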